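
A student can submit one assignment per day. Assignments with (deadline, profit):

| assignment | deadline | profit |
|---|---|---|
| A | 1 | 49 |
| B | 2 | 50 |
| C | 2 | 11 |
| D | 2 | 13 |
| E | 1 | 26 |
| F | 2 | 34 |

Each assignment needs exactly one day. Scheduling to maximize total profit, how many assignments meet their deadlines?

Take jobs in profit order; each goes to the latest open slot no later than its deadline.
Profit order: B=50 A=49 F=34 E=26 D=13 C=11
Assign: B→slot 2, A→slot 1, F skipped, E skipped, D skipped, C skipped.
Slots: [1:A] [2:B]
2 of 6 scheduled.

2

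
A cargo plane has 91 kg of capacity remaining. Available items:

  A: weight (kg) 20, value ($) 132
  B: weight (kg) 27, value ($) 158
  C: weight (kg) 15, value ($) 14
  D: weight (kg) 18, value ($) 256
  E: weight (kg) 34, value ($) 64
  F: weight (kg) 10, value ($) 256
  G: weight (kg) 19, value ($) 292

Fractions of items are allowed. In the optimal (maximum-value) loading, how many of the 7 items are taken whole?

4

Sort by value per unit weight and fill in that order.
Order: F (256/10=25.60) > G (292/19=15.37) > D (256/18=14.22) > A (132/20=6.60) > B (158/27=5.85) > E (64/34=1.88) > C (14/15=0.93)
Fill: take F (10 @ 256) → take G (19 @ 292) → take D (18 @ 256) → take A (20 @ 132) → take 24/27 of B → 140.44; 91/91 used.
4 item(s) taken whole; one partial (take 24/27 of B).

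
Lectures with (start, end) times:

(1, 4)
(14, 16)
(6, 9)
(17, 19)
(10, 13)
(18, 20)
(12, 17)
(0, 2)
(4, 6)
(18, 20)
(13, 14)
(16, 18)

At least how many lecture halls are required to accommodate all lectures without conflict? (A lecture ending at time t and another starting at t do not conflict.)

Count concurrent intervals with a sweep; the peak is the room count.
starts: [0, 1, 4, 6, 10, 12, 13, 14, 16, 17, 18, 18]
ends:   [2, 4, 6, 9, 13, 14, 16, 17, 18, 19, 20, 20]
s0→1 s1→2 e2→1 e4→0 s4→1 e6→0 s6→1 e9→0 s10→1 s12→2 e13→1 s13→2 e14→1 s14→2 e16→1 s16→2 e17→1 s17→2 e18→1 s18→2 s18→3  — peak 3.

3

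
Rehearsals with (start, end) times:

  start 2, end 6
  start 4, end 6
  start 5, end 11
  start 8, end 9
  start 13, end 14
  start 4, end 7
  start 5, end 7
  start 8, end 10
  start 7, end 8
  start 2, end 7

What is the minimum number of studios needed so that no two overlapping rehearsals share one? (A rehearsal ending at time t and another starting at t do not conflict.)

6

The answer is the maximum number of intervals overlapping at any instant.
starts: [2, 2, 4, 4, 5, 5, 7, 8, 8, 13]
ends:   [6, 6, 7, 7, 7, 8, 9, 10, 11, 14]
s2→1 s2→2 s4→3 s4→4 s5→5 s5→6  — peak 6.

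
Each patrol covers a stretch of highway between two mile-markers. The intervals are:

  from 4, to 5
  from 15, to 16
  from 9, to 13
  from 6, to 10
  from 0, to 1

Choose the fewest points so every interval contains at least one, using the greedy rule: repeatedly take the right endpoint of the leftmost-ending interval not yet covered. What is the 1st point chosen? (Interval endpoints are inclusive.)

Sorted: [0,1] [4,5] [6,10] [9,13] [15,16]
{[0,1]} hit by 1; {[4,5]} hit by 5; {[6,10],[9,13]} hit by 10; {[15,16]} hit by 16.
Points: 1, 5, 10, 16 (4 total).

1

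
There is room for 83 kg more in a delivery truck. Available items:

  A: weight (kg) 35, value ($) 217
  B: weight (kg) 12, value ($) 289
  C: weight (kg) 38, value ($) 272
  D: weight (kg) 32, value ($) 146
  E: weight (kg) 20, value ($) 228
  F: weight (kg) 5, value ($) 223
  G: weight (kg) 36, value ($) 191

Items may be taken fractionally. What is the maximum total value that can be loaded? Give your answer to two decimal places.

Sort by value per unit weight and fill in that order.
Order: F (223/5=44.60) > B (289/12=24.08) > E (228/20=11.40) > C (272/38=7.16) > A (217/35=6.20) > G (191/36=5.31) > D (146/32=4.56)
Fill: take F (5 @ 223) → take B (12 @ 289) → take E (20 @ 228) → take C (38 @ 272) → take 8/35 of A → 49.60; 83/83 used.
Total value = 1061.60

1061.60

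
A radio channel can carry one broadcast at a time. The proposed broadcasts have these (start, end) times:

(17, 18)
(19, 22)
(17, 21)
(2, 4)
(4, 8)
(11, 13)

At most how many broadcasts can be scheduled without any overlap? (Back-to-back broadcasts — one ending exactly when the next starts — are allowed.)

By end time: (2,4), (4,8), (11,13), (17,18), (17,21), (19,22).
Pick (2,4); next start ≥ 4 → (4,8); next start ≥ 8 → (11,13); next start ≥ 13 → (17,18); next start ≥ 18 → (19,22).
Selected 5 broadcasts.

5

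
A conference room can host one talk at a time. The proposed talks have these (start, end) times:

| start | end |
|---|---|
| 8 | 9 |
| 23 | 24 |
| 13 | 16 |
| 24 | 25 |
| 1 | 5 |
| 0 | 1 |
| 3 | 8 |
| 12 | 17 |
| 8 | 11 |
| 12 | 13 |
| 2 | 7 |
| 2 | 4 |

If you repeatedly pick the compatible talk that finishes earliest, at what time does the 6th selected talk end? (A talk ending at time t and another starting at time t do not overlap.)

24

Sort by end time and greedily take each interval whose start is ≥ the last chosen end.
Sorted by end: (0,1)  (2,4)  (1,5)  (2,7)  (3,8)  (8,9)  (8,11)  (12,13)  (13,16)  (12,17)  (23,24)  (24,25)
take (0,1); take (2,4); skip (2,7); take (8,9); skip (8,11); take (12,13); take (13,16); take (23,24); take (24,25).
Selected: (0,1) (2,4) (8,9) (12,13) (13,16) (23,24) (24,25)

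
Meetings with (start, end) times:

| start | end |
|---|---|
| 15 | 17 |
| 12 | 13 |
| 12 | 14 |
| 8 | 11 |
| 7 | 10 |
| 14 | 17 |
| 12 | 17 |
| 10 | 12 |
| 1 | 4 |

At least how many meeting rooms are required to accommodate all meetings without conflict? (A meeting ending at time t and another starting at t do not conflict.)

3

The answer is the maximum number of intervals overlapping at any instant.
Events (time:±→running): 1:+→1 4:-→0 7:+→1 8:+→2 10:-→1 10:+→2 11:-→1 12:-→0 12:+→1 12:+→2 12:+→3 … peak 3.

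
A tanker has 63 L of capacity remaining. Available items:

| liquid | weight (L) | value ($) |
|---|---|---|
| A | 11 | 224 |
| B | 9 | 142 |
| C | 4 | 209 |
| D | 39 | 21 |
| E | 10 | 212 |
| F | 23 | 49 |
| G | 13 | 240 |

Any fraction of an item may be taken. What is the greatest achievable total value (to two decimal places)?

1061.09

Ratios (sorted): C 52.25, E 21.20, A 20.36, G 18.46, B 15.78, F 2.13, D 0.54
take C (4 @ 209); take E (10 @ 212); take A (11 @ 224); take G (13 @ 240); take B (9 @ 142); take 16/23 of F → 34.09. Capacity used 63/63.
Total value = 1061.09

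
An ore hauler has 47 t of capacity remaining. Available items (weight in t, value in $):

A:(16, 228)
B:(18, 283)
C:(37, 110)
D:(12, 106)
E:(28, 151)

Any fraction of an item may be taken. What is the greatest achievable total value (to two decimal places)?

622.39

Greedy by value/weight ratio, highest first.
Ratios (sorted): B 15.72, A 14.25, D 8.83, E 5.39, C 2.97
take B (18 @ 283); take A (16 @ 228); take D (12 @ 106); take 1/28 of E → 5.39. Capacity used 47/47.
Total value = 622.39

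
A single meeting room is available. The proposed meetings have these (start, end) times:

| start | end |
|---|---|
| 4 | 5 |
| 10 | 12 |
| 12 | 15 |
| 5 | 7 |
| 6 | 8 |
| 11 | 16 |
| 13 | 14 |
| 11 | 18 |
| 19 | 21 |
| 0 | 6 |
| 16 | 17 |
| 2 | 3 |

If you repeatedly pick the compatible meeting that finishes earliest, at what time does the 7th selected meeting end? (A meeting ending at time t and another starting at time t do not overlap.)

By end time: (2,3), (4,5), (0,6), (5,7), (6,8), (10,12), (13,14), (12,15), (11,16), (16,17), (11,18), (19,21).
Pick (2,3); next start ≥ 3 → (4,5); next start ≥ 5 → (5,7); next start ≥ 7 → (10,12); next start ≥ 12 → (13,14); next start ≥ 14 → (16,17); next start ≥ 17 → (19,21).
Selected: (2,3) (4,5) (5,7) (10,12) (13,14) (16,17) (19,21)

21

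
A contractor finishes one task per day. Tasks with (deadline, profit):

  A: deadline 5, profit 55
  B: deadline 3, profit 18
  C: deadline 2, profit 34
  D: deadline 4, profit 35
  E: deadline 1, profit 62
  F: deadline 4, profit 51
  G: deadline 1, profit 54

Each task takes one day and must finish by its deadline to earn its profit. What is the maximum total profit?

Take jobs in profit order; each goes to the latest open slot no later than its deadline.
Profit order: E=62 A=55 G=54 F=51 D=35 C=34 B=18
Assign: E→slot 1, A→slot 5, G skipped, F→slot 4, D→slot 3, C→slot 2, B skipped.
Slots: [1:E] [2:C] [3:D] [4:F] [5:A]
Profit = 62 + 34 + 35 + 51 + 55 = 237

237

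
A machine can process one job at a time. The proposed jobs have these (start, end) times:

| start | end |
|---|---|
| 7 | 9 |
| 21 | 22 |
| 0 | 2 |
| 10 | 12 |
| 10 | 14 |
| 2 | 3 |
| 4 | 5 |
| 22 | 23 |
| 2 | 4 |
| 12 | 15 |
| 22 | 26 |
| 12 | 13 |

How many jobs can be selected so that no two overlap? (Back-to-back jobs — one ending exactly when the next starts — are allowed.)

Sort by end time and greedily take each interval whose start is ≥ the last chosen end.
Sorted by end: (0,2)  (2,3)  (2,4)  (4,5)  (7,9)  (10,12)  (12,13)  (10,14)  (12,15)  (21,22)  (22,23)  (22,26)
take (0,2); take (2,3); take (4,5); take (7,9); take (10,12); take (12,13); skip (12,15); take (21,22); take (22,23); skip (22,26).
Selected 8 jobs.

8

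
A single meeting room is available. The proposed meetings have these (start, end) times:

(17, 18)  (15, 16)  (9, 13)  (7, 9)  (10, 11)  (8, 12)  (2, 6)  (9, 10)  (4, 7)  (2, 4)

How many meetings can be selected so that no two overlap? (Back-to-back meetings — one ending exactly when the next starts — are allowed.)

7

Sort by end time and greedily take each interval whose start is ≥ the last chosen end.
Sorted by end: (2,4)  (2,6)  (4,7)  (7,9)  (9,10)  (10,11)  (8,12)  (9,13)  (15,16)  (17,18)
take (2,4); take (4,7); take (7,9); take (9,10); take (10,11); skip (8,12); take (15,16); take (17,18).
Selected 7 meetings.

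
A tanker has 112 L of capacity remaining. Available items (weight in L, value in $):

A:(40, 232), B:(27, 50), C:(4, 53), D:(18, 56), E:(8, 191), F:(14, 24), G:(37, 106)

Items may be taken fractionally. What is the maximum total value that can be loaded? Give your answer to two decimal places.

Sort by value per unit weight and fill in that order.
Ratios (sorted): E 23.88, C 13.25, A 5.80, D 3.11, G 2.86, B 1.85, F 1.71
take E (8 @ 191); take C (4 @ 53); take A (40 @ 232); take D (18 @ 56); take G (37 @ 106); take 5/27 of B → 9.26. Capacity used 112/112.
Total value = 647.26

647.26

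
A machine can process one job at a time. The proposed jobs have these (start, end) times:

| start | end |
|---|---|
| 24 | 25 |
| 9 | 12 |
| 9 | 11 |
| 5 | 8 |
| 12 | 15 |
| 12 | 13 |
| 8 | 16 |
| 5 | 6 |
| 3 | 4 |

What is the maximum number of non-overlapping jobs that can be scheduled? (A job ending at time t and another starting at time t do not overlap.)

Sorted by end: (3,4)  (5,6)  (5,8)  (9,11)  (9,12)  (12,13)  (12,15)  (8,16)  (24,25)
take (3,4); take (5,6); skip (5,8); take (9,11); take (12,13); skip (12,15); take (24,25).
Selected 5 jobs.

5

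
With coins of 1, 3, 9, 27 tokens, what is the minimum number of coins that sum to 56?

4

56 − 2×27→2 − 2×1→0
Total coins = 2 + 2 = 4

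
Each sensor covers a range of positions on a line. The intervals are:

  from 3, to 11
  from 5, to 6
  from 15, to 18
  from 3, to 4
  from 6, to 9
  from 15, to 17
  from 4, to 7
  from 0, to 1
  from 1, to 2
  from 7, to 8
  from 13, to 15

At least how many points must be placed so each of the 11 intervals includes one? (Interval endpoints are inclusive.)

Process intervals by earliest right end; each time one isn't hit yet, stab at its right endpoint.
By right end: [0,1]  [1,2]  [3,4]  [5,6]  [4,7]  [7,8]  [6,9]  [3,11]  [13,15]  [15,17]  [15,18]
[0,1] uncovered → point at 1; [3,4] uncovered → point at 4; [5,6] uncovered → point at 6; [7,8] uncovered → point at 8; [13,15] uncovered → point at 15.
Points: 1, 4, 6, 8, 15 (5 total).

5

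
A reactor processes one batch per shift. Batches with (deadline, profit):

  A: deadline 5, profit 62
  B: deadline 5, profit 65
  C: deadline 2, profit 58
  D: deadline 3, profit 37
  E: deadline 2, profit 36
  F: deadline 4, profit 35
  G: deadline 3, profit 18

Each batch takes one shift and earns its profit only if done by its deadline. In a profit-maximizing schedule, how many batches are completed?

Sort by profit descending; place each in the latest free slot ≤ its deadline.
Profit order: B=65 A=62 C=58 D=37 E=36 F=35 G=18
Assign: B→slot 5, A→slot 4, C→slot 2, D→slot 3, E→slot 1, F skipped, G skipped.
Slots: [1:E] [2:C] [3:D] [4:A] [5:B]
5 of 7 scheduled.

5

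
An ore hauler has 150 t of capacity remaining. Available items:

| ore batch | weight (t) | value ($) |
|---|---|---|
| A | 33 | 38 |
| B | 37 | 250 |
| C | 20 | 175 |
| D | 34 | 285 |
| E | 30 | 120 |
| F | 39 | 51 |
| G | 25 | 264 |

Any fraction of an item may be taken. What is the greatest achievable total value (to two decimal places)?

1099.23

Ratios (sorted): G 10.56, C 8.75, D 8.38, B 6.76, E 4.00, F 1.31, A 1.15
take G (25 @ 264); take C (20 @ 175); take D (34 @ 285); take B (37 @ 250); take E (30 @ 120); take 4/39 of F → 5.23. Capacity used 150/150.
Total value = 1099.23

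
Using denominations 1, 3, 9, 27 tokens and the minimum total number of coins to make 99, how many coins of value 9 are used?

2

Greedy: take as many of the largest coin as possible, then repeat with the remainder.
99 = 3×27 + 2×9
Count of 9: 2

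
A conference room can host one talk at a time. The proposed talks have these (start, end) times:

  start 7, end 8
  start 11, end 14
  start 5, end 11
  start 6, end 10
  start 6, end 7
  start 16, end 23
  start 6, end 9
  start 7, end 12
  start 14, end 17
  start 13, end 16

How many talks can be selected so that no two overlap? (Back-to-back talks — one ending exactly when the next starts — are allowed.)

Greedy by earliest finish: after sorting by end time, pick each interval compatible with the last pick.
By end time: (6,7), (7,8), (6,9), (6,10), (5,11), (7,12), (11,14), (13,16), (14,17), (16,23).
Pick (6,7); next start ≥ 7 → (7,8); next start ≥ 8 → (11,14); next start ≥ 14 → (14,17).
Selected 4 talks.

4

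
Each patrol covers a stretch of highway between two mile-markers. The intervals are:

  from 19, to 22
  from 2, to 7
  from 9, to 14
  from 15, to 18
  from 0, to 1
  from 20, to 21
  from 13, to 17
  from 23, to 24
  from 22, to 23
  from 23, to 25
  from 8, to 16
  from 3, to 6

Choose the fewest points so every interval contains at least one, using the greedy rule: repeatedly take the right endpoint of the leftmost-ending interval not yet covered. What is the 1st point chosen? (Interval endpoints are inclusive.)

1

By right end: [0,1]  [3,6]  [2,7]  [9,14]  [8,16]  [13,17]  [15,18]  [20,21]  [19,22]  [22,23]  [23,24]  [23,25]
[0,1] uncovered → point at 1; [3,6] uncovered → point at 6; [9,14] uncovered → point at 14; [15,18] uncovered → point at 18; [20,21] uncovered → point at 21; [22,23] uncovered → point at 23.
Points: 1, 6, 14, 18, 21, 23 (6 total).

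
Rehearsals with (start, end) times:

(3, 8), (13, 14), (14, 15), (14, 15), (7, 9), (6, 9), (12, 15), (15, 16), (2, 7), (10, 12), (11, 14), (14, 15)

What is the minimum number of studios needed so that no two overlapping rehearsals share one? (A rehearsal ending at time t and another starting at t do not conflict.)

starts: [2, 3, 6, 7, 10, 11, 12, 13, 14, 14, 14, 15]
ends:   [7, 8, 9, 9, 12, 14, 14, 15, 15, 15, 15, 16]
s2→1 s3→2 s6→3 e7→2 s7→3 e8→2 e9→1 e9→0 s10→1 s11→2 e12→1 s12→2 s13→3 e14→2 e14→1 s14→2 s14→3 s14→4  — peak 4.

4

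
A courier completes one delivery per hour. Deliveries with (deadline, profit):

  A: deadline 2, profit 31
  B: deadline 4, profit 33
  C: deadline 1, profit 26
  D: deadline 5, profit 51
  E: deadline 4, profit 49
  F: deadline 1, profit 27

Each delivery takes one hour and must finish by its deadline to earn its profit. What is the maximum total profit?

Sort by profit descending; place each in the latest free slot ≤ its deadline.
By profit: D(d5,51), E(d4,49), B(d4,33), A(d2,31), F(d1,27), C(d1,26)
D→slot 5; E→slot 4; B→slot 3; A→slot 2; F→slot 1; C skipped.
Profit = 27 + 31 + 33 + 49 + 51 = 191

191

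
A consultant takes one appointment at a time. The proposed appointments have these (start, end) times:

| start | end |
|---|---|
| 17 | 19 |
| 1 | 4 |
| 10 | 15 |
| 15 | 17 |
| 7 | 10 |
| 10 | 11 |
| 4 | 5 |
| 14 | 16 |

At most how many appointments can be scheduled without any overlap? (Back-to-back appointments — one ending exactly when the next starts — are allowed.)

6

By end time: (1,4), (4,5), (7,10), (10,11), (10,15), (14,16), (15,17), (17,19).
Pick (1,4); next start ≥ 4 → (4,5); next start ≥ 5 → (7,10); next start ≥ 10 → (10,11); next start ≥ 11 → (14,16); next start ≥ 16 → (17,19).
Selected 6 appointments.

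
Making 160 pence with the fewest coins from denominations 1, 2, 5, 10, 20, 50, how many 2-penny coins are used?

Use the largest denomination that fits, subtract, and repeat.
160 − 3×50→10 − 1×10→0
Count of 2: 0

0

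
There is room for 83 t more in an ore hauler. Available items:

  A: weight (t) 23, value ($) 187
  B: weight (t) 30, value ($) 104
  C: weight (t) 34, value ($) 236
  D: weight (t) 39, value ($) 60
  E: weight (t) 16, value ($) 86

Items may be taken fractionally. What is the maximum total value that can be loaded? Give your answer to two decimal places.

543.67

Greedy by value/weight ratio, highest first.
Ratios (sorted): A 8.13, C 6.94, E 5.38, B 3.47, D 1.54
take A (23 @ 187); take C (34 @ 236); take E (16 @ 86); take 10/30 of B → 34.67. Capacity used 83/83.
Total value = 543.67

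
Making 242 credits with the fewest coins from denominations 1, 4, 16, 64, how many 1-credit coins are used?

2

Greedy: take as many of the largest coin as possible, then repeat with the remainder.
242 − 3×64→50 − 3×16→2 − 2×1→0
Count of 1: 2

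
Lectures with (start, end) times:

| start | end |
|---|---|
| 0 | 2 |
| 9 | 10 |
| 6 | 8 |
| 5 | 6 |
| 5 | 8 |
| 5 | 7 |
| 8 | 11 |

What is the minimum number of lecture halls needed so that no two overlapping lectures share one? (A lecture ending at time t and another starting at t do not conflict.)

starts: [0, 5, 5, 5, 6, 8, 9]
ends:   [2, 6, 7, 8, 8, 10, 11]
s0→1 e2→0 s5→1 s5→2 s5→3  — peak 3.

3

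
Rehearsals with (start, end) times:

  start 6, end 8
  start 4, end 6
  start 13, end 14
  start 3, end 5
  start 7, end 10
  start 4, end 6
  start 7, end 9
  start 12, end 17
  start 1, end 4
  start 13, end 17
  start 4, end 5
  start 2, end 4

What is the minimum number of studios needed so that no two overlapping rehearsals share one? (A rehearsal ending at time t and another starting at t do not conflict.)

Count concurrent intervals with a sweep; the peak is the room count.
Events (time:±→running): 1:+→1 2:+→2 3:+→3 4:-→2 4:-→1 4:+→2 4:+→3 4:+→4 … peak 4.

4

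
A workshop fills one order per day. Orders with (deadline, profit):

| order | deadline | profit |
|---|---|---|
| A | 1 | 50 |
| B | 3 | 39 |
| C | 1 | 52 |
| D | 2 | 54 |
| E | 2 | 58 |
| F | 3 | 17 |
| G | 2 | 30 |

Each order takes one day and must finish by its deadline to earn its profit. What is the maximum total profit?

By profit: E(d2,58), D(d2,54), C(d1,52), A(d1,50), B(d3,39), G(d2,30), F(d3,17)
E→slot 2; D→slot 1; C skipped; A skipped; B→slot 3; G skipped; F skipped.
Profit = 54 + 58 + 39 = 151

151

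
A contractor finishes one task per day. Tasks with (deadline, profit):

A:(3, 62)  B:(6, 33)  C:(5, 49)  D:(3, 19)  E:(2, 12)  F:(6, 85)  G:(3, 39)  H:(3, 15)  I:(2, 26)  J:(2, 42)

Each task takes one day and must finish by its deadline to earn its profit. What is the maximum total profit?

310

By profit: F(d6,85), A(d3,62), C(d5,49), J(d2,42), G(d3,39), B(d6,33), I(d2,26), D(d3,19), H(d3,15), E(d2,12)
F→slot 6; A→slot 3; C→slot 5; J→slot 2; G→slot 1; B→slot 4; I skipped; D skipped; H skipped; E skipped.
Profit = 39 + 42 + 62 + 33 + 49 + 85 = 310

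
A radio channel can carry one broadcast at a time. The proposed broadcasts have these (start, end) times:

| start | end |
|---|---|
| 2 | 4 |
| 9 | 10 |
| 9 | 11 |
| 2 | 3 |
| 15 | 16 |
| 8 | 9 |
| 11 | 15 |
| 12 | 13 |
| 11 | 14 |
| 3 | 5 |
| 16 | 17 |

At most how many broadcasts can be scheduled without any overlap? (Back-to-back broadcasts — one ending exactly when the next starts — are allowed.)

Greedy by earliest finish: after sorting by end time, pick each interval compatible with the last pick.
By end time: (2,3), (2,4), (3,5), (8,9), (9,10), (9,11), (12,13), (11,14), (11,15), (15,16), (16,17).
Pick (2,3); next start ≥ 3 → (3,5); next start ≥ 5 → (8,9); next start ≥ 9 → (9,10); next start ≥ 10 → (12,13); next start ≥ 13 → (15,16); next start ≥ 16 → (16,17).
Selected 7 broadcasts.

7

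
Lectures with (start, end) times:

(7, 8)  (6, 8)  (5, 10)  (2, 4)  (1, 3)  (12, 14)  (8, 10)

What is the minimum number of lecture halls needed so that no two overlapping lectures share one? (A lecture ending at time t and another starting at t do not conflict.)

Events (time:±→running): 1:+→1 2:+→2 3:-→1 4:-→0 5:+→1 6:+→2 7:+→3 … peak 3.

3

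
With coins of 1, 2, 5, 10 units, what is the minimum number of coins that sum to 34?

5

Use the largest denomination that fits, subtract, and repeat.
34 = 3×10 + 2×2
Total coins = 3 + 2 = 5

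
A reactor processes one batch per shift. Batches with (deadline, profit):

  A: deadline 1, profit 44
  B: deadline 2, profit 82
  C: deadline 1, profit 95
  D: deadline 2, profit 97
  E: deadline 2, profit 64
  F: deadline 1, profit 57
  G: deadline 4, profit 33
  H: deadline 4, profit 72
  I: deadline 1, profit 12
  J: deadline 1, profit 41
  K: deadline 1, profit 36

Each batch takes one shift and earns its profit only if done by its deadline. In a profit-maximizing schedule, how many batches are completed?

4

Take jobs in profit order; each goes to the latest open slot no later than its deadline.
By profit: D(d2,97), C(d1,95), B(d2,82), H(d4,72), E(d2,64), F(d1,57), A(d1,44), J(d1,41), K(d1,36), G(d4,33), I(d1,12)
D→slot 2; C→slot 1; B skipped; H→slot 4; E skipped; F skipped; A skipped; J skipped; K skipped; G→slot 3; I skipped.
4 of 11 scheduled.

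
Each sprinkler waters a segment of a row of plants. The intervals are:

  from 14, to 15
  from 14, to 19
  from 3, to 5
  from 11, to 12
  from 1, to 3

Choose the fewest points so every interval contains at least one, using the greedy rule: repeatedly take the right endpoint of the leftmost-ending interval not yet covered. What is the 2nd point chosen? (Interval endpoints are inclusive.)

Sort by right endpoint; whenever an interval is uncovered, place a point at its right end.
By right end: [1,3]  [3,5]  [11,12]  [14,15]  [14,19]
[1,3] uncovered → point at 3; [11,12] uncovered → point at 12; [14,15] uncovered → point at 15.
Points: 3, 12, 15 (3 total).

12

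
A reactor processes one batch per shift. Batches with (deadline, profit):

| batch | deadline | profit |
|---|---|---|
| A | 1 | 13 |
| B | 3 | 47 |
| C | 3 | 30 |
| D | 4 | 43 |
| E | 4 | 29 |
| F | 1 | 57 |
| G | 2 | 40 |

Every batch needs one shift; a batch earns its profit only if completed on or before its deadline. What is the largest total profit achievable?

Sort by profit descending; place each in the latest free slot ≤ its deadline.
By profit: F(d1,57), B(d3,47), D(d4,43), G(d2,40), C(d3,30), E(d4,29), A(d1,13)
F→slot 1; B→slot 3; D→slot 4; G→slot 2; C skipped; E skipped; A skipped.
Profit = 57 + 40 + 47 + 43 = 187

187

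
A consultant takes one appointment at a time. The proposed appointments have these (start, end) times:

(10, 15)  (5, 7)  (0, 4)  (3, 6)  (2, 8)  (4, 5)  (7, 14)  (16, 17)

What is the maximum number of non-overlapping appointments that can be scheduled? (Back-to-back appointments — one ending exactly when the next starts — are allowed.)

Greedy by earliest finish: after sorting by end time, pick each interval compatible with the last pick.
Sorted by end: (0,4)  (4,5)  (3,6)  (5,7)  (2,8)  (7,14)  (10,15)  (16,17)
take (0,4); take (4,5); take (5,7); skip (2,8); take (7,14); take (16,17).
Selected 5 appointments.

5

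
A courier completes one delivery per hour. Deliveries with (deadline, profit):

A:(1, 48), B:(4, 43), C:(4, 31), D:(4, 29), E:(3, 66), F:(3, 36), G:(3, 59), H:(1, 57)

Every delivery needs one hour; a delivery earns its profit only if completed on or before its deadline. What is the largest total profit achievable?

Profit order: E=66 G=59 H=57 A=48 B=43 F=36 C=31 D=29
Assign: E→slot 3, G→slot 2, H→slot 1, A skipped, B→slot 4, F skipped, C skipped, D skipped.
Slots: [1:H] [2:G] [3:E] [4:B]
Profit = 57 + 59 + 66 + 43 = 225

225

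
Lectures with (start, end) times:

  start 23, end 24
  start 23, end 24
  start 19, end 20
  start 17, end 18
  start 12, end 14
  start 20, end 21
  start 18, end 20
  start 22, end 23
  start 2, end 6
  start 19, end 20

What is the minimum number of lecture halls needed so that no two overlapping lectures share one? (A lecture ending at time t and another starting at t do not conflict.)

3

Count concurrent intervals with a sweep; the peak is the room count.
starts: [2, 12, 17, 18, 19, 19, 20, 22, 23, 23]
ends:   [6, 14, 18, 20, 20, 20, 21, 23, 24, 24]
s2→1 e6→0 s12→1 e14→0 s17→1 e18→0 s18→1 s19→2 s19→3  — peak 3.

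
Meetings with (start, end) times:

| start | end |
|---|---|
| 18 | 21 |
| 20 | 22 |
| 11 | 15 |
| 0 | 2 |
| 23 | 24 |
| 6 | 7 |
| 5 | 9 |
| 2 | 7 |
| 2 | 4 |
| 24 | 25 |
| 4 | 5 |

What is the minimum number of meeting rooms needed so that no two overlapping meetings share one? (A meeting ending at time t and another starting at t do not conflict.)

3

starts: [0, 2, 2, 4, 5, 6, 11, 18, 20, 23, 24]
ends:   [2, 4, 5, 7, 7, 9, 15, 21, 22, 24, 25]
s0→1 e2→0 s2→1 s2→2 e4→1 s4→2 e5→1 s5→2 s6→3  — peak 3.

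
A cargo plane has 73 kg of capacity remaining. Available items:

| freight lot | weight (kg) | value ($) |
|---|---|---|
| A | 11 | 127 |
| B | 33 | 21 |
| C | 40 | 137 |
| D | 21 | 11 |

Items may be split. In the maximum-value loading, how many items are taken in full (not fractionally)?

Greedy by value/weight ratio, highest first.
Ratios (sorted): A 11.55, C 3.42, B 0.64, D 0.52
take A (11 @ 127); take C (40 @ 137); take 22/33 of B → 14.00. Capacity used 73/73.
2 item(s) taken whole; one partial (take 22/33 of B).

2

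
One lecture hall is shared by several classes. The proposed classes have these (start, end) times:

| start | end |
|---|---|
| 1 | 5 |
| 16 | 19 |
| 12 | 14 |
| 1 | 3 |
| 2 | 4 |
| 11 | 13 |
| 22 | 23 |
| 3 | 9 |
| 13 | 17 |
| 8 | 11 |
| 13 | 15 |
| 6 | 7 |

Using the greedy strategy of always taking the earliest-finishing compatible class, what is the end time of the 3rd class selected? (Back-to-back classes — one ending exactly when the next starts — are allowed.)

11

Order by finish time; keep every interval that doesn't clash with the previous kept one.
Sorted by end: (1,3)  (2,4)  (1,5)  (6,7)  (3,9)  (8,11)  (11,13)  (12,14)  (13,15)  (13,17)  (16,19)  (22,23)
take (1,3); skip (2,4); take (6,7); skip (3,9); take (8,11); take (11,13); skip (12,14); take (13,15); take (16,19); take (22,23).
Selected: (1,3) (6,7) (8,11) (11,13) (13,15) (16,19) (22,23)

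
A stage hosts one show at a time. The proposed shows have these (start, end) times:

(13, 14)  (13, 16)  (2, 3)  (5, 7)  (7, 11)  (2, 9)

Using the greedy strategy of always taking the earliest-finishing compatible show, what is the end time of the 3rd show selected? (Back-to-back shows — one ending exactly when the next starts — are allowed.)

Sort by end time and greedily take each interval whose start is ≥ the last chosen end.
By end time: (2,3), (5,7), (2,9), (7,11), (13,14), (13,16).
Pick (2,3); next start ≥ 3 → (5,7); next start ≥ 7 → (7,11); next start ≥ 11 → (13,14).
Selected: (2,3) (5,7) (7,11) (13,14)

11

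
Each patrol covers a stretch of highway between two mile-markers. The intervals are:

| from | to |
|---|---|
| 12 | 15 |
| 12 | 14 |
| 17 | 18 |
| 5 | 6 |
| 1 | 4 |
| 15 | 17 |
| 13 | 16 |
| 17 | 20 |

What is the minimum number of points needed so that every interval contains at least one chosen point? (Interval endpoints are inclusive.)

4

Process intervals by earliest right end; each time one isn't hit yet, stab at its right endpoint.
By right end: [1,4]  [5,6]  [12,14]  [12,15]  [13,16]  [15,17]  [17,18]  [17,20]
[1,4] uncovered → point at 4; [5,6] uncovered → point at 6; [12,14] uncovered → point at 14; [15,17] uncovered → point at 17.
Points: 4, 6, 14, 17 (4 total).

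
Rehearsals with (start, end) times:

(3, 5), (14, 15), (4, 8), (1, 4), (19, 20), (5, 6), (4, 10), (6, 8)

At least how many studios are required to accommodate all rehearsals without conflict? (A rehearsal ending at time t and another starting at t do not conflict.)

3

starts: [1, 3, 4, 4, 5, 6, 14, 19]
ends:   [4, 5, 6, 8, 8, 10, 15, 20]
s1→1 s3→2 e4→1 s4→2 s4→3  — peak 3.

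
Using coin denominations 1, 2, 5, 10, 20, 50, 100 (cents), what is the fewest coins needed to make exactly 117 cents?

4

117 − 1×100→17 − 1×10→7 − 1×5→2 − 1×2→0
Total coins = 1 + 1 + 1 + 1 = 4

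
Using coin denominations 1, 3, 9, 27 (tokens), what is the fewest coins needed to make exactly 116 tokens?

116 − 4×27→8 − 2×3→2 − 2×1→0
Total coins = 4 + 2 + 2 = 8

8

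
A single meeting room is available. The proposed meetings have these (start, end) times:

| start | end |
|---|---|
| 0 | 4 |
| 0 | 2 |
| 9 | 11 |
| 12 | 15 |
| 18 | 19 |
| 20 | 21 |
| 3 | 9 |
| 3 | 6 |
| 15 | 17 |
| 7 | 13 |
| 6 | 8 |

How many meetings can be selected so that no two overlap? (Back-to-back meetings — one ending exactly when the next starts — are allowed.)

8

Greedy by earliest finish: after sorting by end time, pick each interval compatible with the last pick.
Sorted by end: (0,2)  (0,4)  (3,6)  (6,8)  (3,9)  (9,11)  (7,13)  (12,15)  (15,17)  (18,19)  (20,21)
take (0,2); take (3,6); take (6,8); take (9,11); skip (7,13); take (12,15); take (15,17); take (18,19); take (20,21).
Selected 8 meetings.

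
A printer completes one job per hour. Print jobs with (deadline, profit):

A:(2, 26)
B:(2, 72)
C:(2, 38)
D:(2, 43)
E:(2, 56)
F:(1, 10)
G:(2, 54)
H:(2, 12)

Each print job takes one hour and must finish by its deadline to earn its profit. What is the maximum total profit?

128

Sort by profit descending; place each in the latest free slot ≤ its deadline.
Profit order: B=72 E=56 G=54 D=43 C=38 A=26 H=12 F=10
Assign: B→slot 2, E→slot 1, G skipped, D skipped, C skipped, A skipped, H skipped, F skipped.
Slots: [1:E] [2:B]
Profit = 56 + 72 = 128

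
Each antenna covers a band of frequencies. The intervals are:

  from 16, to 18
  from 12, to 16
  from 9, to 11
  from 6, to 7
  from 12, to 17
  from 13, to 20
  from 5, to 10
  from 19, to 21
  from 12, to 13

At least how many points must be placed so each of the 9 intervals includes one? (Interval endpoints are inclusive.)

5

Process intervals by earliest right end; each time one isn't hit yet, stab at its right endpoint.
Sorted: [6,7] [5,10] [9,11] [12,13] [12,16] [12,17] [16,18] [13,20] [19,21]
{[6,7],[5,10]} hit by 7; {[9,11]} hit by 11; {[12,13],[12,16],[12,17]} hit by 13; {[16,18],[13,20]} hit by 18; {[19,21]} hit by 21.
Points: 7, 11, 13, 18, 21 (5 total).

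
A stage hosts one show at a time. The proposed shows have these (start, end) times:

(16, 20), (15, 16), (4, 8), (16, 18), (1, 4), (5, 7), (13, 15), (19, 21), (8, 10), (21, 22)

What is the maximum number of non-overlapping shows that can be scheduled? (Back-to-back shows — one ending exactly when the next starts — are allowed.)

8

By end time: (1,4), (5,7), (4,8), (8,10), (13,15), (15,16), (16,18), (16,20), (19,21), (21,22).
Pick (1,4); next start ≥ 4 → (5,7); next start ≥ 7 → (8,10); next start ≥ 10 → (13,15); next start ≥ 15 → (15,16); next start ≥ 16 → (16,18); next start ≥ 18 → (19,21); next start ≥ 21 → (21,22).
Selected 8 shows.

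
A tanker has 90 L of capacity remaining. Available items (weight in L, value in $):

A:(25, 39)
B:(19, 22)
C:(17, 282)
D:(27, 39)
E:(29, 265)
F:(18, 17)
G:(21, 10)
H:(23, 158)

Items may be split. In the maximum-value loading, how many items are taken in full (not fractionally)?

3

Sort by value per unit weight and fill in that order.
Ratios (sorted): C 16.59, E 9.14, H 6.87, A 1.56, D 1.44, B 1.16, F 0.94, G 0.48
take C (17 @ 282); take E (29 @ 265); take H (23 @ 158); take 21/25 of A → 32.76. Capacity used 90/90.
3 item(s) taken whole; one partial (take 21/25 of A).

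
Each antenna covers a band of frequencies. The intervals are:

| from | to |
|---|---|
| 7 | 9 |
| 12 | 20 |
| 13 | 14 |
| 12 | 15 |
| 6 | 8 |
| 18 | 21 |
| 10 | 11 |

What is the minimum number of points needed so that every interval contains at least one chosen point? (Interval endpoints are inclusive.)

4

Sort by right endpoint; whenever an interval is uncovered, place a point at its right end.
By right end: [6,8]  [7,9]  [10,11]  [13,14]  [12,15]  [12,20]  [18,21]
[6,8] uncovered → point at 8; [10,11] uncovered → point at 11; [13,14] uncovered → point at 14; [18,21] uncovered → point at 21.
Points: 8, 11, 14, 21 (4 total).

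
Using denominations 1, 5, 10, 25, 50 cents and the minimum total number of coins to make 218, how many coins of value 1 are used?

218 − 4×50→18 − 1×10→8 − 1×5→3 − 3×1→0
Count of 1: 3

3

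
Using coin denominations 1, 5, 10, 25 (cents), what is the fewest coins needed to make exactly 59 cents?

59 = 2×25 + 1×5 + 4×1
Total coins = 2 + 1 + 4 = 7

7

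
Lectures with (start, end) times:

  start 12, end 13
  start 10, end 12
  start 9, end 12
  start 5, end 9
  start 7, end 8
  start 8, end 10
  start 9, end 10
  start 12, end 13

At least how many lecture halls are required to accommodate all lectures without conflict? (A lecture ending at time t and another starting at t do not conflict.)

The answer is the maximum number of intervals overlapping at any instant.
Events (time:±→running): 5:+→1 7:+→2 8:-→1 8:+→2 9:-→1 9:+→2 9:+→3 … peak 3.

3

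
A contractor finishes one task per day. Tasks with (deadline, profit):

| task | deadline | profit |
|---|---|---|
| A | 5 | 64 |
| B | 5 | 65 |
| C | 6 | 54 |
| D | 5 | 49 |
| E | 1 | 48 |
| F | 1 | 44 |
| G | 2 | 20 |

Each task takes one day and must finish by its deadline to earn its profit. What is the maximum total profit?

300

By profit: B(d5,65), A(d5,64), C(d6,54), D(d5,49), E(d1,48), F(d1,44), G(d2,20)
B→slot 5; A→slot 4; C→slot 6; D→slot 3; E→slot 1; F skipped; G→slot 2.
Profit = 48 + 20 + 49 + 64 + 65 + 54 = 300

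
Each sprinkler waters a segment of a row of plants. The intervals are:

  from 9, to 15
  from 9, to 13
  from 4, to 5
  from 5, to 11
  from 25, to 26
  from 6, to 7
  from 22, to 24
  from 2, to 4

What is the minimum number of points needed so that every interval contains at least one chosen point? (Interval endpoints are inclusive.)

5

Sort by right endpoint; whenever an interval is uncovered, place a point at its right end.
By right end: [2,4]  [4,5]  [6,7]  [5,11]  [9,13]  [9,15]  [22,24]  [25,26]
[2,4] uncovered → point at 4; [6,7] uncovered → point at 7; [9,13] uncovered → point at 13; [22,24] uncovered → point at 24; [25,26] uncovered → point at 26.
Points: 4, 7, 13, 24, 26 (5 total).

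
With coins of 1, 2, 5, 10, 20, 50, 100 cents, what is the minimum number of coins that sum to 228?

6

Greedy: take as many of the largest coin as possible, then repeat with the remainder.
228 = 2×100 + 1×20 + 1×5 + 1×2 + 1×1
Total coins = 2 + 1 + 1 + 1 + 1 = 6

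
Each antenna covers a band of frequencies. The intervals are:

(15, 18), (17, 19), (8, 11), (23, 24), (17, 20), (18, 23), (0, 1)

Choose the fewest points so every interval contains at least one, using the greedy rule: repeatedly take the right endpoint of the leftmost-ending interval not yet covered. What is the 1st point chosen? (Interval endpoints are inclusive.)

1

Process intervals by earliest right end; each time one isn't hit yet, stab at its right endpoint.
Sorted: [0,1] [8,11] [15,18] [17,19] [17,20] [18,23] [23,24]
{[0,1]} hit by 1; {[8,11]} hit by 11; {[15,18],[17,19],[17,20],[18,23]} hit by 18; {[23,24]} hit by 24.
Points: 1, 11, 18, 24 (4 total).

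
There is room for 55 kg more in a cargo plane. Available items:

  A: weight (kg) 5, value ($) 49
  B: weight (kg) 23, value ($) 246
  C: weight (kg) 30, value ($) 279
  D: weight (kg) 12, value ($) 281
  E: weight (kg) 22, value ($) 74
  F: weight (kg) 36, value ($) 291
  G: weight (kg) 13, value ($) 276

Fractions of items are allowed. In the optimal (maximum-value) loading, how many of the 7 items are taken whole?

Greedy by value/weight ratio, highest first.
Ratios (sorted): D 23.42, G 21.23, B 10.70, A 9.80, C 9.30, F 8.08, E 3.36
take D (12 @ 281); take G (13 @ 276); take B (23 @ 246); take A (5 @ 49); take 2/30 of C → 18.60. Capacity used 55/55.
4 item(s) taken whole; one partial (take 2/30 of C).

4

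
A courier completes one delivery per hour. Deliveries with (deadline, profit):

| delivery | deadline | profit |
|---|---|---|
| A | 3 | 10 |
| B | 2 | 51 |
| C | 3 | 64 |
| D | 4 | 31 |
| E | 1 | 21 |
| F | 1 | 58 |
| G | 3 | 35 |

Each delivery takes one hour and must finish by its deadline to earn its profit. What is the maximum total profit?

Sort by profit descending; place each in the latest free slot ≤ its deadline.
By profit: C(d3,64), F(d1,58), B(d2,51), G(d3,35), D(d4,31), E(d1,21), A(d3,10)
C→slot 3; F→slot 1; B→slot 2; G skipped; D→slot 4; E skipped; A skipped.
Profit = 58 + 51 + 64 + 31 = 204

204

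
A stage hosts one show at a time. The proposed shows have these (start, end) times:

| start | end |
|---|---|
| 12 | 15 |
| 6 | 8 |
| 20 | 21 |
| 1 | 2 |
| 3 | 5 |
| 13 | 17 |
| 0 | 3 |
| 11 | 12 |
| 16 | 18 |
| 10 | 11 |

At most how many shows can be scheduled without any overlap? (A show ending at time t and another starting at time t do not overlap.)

Sorted by end: (1,2)  (0,3)  (3,5)  (6,8)  (10,11)  (11,12)  (12,15)  (13,17)  (16,18)  (20,21)
take (1,2); skip (0,3); take (3,5); take (6,8); take (10,11); take (11,12); take (12,15); take (16,18); take (20,21).
Selected 8 shows.

8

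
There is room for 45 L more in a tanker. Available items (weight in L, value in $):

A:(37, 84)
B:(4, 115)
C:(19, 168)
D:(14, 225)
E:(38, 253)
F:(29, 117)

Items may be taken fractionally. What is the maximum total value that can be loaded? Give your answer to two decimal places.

Sort by value per unit weight and fill in that order.
Order: B (115/4=28.75) > D (225/14=16.07) > C (168/19=8.84) > E (253/38=6.66) > F (117/29=4.03) > A (84/37=2.27)
Fill: take B (4 @ 115) → take D (14 @ 225) → take C (19 @ 168) → take 8/38 of E → 53.26; 45/45 used.
Total value = 561.26

561.26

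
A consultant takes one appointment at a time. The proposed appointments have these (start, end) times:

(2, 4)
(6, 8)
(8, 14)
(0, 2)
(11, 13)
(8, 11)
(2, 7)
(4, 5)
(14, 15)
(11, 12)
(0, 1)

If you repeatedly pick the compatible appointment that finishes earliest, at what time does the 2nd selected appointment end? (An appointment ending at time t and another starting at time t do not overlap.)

Sorted by end: (0,1)  (0,2)  (2,4)  (4,5)  (2,7)  (6,8)  (8,11)  (11,12)  (11,13)  (8,14)  (14,15)
take (0,1); skip (0,2); take (2,4); take (4,5); take (6,8); take (8,11); take (11,12); take (14,15).
Selected: (0,1) (2,4) (4,5) (6,8) (8,11) (11,12) (14,15)

4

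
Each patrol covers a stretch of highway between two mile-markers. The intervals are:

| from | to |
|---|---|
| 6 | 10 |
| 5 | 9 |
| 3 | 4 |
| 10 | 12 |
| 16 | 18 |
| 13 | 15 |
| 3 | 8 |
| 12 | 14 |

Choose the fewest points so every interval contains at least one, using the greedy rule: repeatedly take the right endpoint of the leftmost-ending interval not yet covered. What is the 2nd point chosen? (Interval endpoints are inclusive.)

9

By right end: [3,4]  [3,8]  [5,9]  [6,10]  [10,12]  [12,14]  [13,15]  [16,18]
[3,4] uncovered → point at 4; [5,9] uncovered → point at 9; [10,12] uncovered → point at 12; [13,15] uncovered → point at 15; [16,18] uncovered → point at 18.
Points: 4, 9, 12, 15, 18 (5 total).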